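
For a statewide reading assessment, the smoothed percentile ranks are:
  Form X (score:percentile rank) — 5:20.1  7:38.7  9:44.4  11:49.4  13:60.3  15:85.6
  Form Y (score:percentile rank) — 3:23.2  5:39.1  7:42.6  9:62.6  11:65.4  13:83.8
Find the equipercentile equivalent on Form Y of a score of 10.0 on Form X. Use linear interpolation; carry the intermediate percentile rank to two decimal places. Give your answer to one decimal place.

PR of 10.0 on Form X: 44.4 + (10.0 − 9)/(11 − 9) × (49.4 − 44.4) = 46.90
On Form Y, PR 46.90 falls between score 7 (PR 42.6) and 9 (PR 62.6).
Interpolate: 7 + (46.90 − 42.6)/(62.6 − 42.6) × (9 − 7) = 7.4

7.4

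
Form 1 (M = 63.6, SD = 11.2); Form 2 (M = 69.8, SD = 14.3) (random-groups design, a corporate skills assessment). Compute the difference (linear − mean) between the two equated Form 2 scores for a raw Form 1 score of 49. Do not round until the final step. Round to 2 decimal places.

Mean-equated: 49 + (69.8 − 63.6) = 55.20
Linear-equated: (14.3/11.2)(49 − 63.6) + 69.8 = 51.159
Difference = 51.159 − 55.20 = -4.04

-4.04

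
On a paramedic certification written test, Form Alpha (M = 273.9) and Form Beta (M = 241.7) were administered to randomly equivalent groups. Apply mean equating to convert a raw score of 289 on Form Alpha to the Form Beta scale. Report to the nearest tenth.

256.8

Mean equating: y = x + (M_Y − M_X) = 289 + (241.7 − 273.9) = 256.8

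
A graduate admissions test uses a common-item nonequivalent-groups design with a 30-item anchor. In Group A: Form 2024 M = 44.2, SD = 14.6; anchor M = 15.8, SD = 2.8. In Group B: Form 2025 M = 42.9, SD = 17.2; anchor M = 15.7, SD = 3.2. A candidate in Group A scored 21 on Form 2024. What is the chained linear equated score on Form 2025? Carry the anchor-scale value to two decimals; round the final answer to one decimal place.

Form 2024 → anchor (Group A): v = (2.8/14.6)(21 − 44.2) + 15.8 = 11.35
anchor → Form 2025 (Group B): y = (17.2/3.2)(11.35 − 15.7) + 42.9 = 19.5

19.5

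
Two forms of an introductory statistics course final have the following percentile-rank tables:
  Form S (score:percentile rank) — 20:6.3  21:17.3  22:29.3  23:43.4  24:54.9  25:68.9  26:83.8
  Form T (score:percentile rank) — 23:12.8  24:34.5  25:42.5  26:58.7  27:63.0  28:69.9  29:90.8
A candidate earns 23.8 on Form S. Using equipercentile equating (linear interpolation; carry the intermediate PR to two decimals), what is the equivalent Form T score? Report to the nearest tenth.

PR of 23.8 on Form S: 43.4 + (23.8 − 23)/(24 − 23) × (54.9 − 43.4) = 52.60
On Form T, PR 52.60 falls between score 25 (PR 42.5) and 26 (PR 58.7).
Interpolate: 25 + (52.60 − 42.5)/(58.7 − 42.5) × (26 − 25) = 25.6

25.6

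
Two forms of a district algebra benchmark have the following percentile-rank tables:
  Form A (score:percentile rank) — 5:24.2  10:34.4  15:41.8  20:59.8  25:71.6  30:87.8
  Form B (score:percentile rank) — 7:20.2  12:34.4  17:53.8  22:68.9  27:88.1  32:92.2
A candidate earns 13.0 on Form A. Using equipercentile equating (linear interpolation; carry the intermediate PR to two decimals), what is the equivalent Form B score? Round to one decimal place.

13.1

PR of 13.0 on Form A: 34.4 + (13.0 − 10)/(15 − 10) × (41.8 − 34.4) = 38.84
On Form B, PR 38.84 falls between score 12 (PR 34.4) and 17 (PR 53.8).
Interpolate: 12 + (38.84 − 34.4)/(53.8 − 34.4) × (17 − 12) = 13.1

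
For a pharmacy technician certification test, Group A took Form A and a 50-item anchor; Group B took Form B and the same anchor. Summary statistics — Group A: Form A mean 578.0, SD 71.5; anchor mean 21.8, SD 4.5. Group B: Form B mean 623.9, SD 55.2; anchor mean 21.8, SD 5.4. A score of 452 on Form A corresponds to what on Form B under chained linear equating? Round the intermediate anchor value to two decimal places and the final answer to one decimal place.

Form A → anchor (Group A): v = (4.5/71.5)(452 − 578.0) + 21.8 = 13.87
anchor → Form B (Group B): y = (55.2/5.4)(13.87 − 21.8) + 623.9 = 542.8

542.8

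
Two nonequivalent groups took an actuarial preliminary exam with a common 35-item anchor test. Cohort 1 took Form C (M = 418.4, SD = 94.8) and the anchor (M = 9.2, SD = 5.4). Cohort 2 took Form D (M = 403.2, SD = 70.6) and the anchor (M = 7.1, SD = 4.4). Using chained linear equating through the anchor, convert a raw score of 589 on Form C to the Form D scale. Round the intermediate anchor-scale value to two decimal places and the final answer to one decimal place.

592.9

Form C → anchor (Cohort 1): v = (5.4/94.8)(589 − 418.4) + 9.2 = 18.92
anchor → Form D (Cohort 2): y = (70.6/4.4)(18.92 − 7.1) + 403.2 = 592.9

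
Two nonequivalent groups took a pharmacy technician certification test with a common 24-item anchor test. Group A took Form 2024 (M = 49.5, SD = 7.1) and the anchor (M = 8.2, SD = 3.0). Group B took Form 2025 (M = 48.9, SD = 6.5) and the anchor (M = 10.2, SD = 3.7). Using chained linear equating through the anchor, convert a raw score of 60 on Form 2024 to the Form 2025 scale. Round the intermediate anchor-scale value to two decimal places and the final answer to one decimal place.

53.2

Form 2024 → anchor (Group A): v = (3.0/7.1)(60 − 49.5) + 8.2 = 12.64
anchor → Form 2025 (Group B): y = (6.5/3.7)(12.64 − 10.2) + 48.9 = 53.2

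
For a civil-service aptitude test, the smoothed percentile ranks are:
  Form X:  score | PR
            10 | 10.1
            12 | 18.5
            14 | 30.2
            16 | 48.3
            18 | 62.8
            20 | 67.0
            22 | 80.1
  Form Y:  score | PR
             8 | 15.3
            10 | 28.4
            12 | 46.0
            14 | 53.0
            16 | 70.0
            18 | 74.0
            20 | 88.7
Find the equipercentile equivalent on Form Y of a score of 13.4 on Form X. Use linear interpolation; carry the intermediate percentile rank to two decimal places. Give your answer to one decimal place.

9.7

PR of 13.4 on Form X: 18.5 + (13.4 − 12)/(14 − 12) × (30.2 − 18.5) = 26.69
On Form Y, PR 26.69 falls between score 8 (PR 15.3) and 10 (PR 28.4).
Interpolate: 8 + (26.69 − 15.3)/(28.4 − 15.3) × (10 − 8) = 9.7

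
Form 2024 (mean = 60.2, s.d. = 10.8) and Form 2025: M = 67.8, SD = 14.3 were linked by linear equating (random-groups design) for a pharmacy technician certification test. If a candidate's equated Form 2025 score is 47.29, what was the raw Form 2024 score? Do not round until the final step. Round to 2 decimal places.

44.71

Invert y = (SD_Y/SD_X)(x − M_X) + M_Y:
x = (SD_X/SD_Y)(y − M_Y) + M_X = (10.8/14.3)(47.29 − 67.8) + 60.2
x = 0.755245 × -20.510 + 60.2 = 44.71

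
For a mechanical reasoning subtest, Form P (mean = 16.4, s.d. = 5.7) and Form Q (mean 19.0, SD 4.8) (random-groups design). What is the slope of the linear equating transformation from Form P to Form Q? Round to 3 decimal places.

0.842

A = SD_Y / SD_X = 4.8 / 5.7 = 0.842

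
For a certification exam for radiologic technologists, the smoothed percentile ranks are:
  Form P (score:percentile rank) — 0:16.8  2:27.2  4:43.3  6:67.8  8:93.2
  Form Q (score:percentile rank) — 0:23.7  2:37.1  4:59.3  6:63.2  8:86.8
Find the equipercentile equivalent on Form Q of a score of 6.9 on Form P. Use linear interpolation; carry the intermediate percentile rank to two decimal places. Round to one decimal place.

PR of 6.9 on Form P: 67.8 + (6.9 − 6)/(8 − 6) × (93.2 − 67.8) = 79.23
On Form Q, PR 79.23 falls between score 6 (PR 63.2) and 8 (PR 86.8).
Interpolate: 6 + (79.23 − 63.2)/(86.8 − 63.2) × (8 − 6) = 7.4

7.4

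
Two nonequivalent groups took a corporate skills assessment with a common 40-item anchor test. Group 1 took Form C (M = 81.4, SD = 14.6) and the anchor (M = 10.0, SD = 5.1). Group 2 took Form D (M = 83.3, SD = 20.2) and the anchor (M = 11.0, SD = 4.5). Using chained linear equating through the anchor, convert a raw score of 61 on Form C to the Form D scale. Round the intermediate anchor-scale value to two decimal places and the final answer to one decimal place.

Form C → anchor (Group 1): v = (5.1/14.6)(61 − 81.4) + 10.0 = 2.87
anchor → Form D (Group 2): y = (20.2/4.5)(2.87 − 11.0) + 83.3 = 46.8

46.8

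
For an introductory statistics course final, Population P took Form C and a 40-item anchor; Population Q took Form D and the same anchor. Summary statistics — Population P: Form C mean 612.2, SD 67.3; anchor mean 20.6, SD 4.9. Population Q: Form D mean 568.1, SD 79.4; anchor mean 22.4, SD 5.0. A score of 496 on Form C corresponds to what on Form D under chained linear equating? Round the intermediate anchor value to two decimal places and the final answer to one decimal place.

Form C → anchor (Population P): v = (4.9/67.3)(496 − 612.2) + 20.6 = 12.14
anchor → Form D (Population Q): y = (79.4/5.0)(12.14 − 22.4) + 568.1 = 405.2

405.2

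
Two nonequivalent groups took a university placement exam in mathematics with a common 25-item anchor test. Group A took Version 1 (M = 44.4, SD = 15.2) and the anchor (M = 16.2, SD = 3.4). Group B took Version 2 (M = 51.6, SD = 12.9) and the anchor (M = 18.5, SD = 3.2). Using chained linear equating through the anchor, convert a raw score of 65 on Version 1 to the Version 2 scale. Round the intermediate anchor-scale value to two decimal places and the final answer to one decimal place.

60.9

Version 1 → anchor (Group A): v = (3.4/15.2)(65 − 44.4) + 16.2 = 20.81
anchor → Version 2 (Group B): y = (12.9/3.2)(20.81 − 18.5) + 51.6 = 60.9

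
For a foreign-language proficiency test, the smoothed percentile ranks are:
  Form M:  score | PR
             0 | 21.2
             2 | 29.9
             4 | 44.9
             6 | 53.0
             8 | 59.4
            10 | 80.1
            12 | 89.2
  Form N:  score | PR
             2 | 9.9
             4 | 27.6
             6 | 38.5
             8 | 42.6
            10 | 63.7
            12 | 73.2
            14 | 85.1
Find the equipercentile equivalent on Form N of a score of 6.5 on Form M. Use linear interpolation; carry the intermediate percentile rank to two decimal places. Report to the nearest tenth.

PR of 6.5 on Form M: 53.0 + (6.5 − 6)/(8 − 6) × (59.4 − 53.0) = 54.60
On Form N, PR 54.60 falls between score 8 (PR 42.6) and 10 (PR 63.7).
Interpolate: 8 + (54.60 − 42.6)/(63.7 − 42.6) × (10 − 8) = 9.1

9.1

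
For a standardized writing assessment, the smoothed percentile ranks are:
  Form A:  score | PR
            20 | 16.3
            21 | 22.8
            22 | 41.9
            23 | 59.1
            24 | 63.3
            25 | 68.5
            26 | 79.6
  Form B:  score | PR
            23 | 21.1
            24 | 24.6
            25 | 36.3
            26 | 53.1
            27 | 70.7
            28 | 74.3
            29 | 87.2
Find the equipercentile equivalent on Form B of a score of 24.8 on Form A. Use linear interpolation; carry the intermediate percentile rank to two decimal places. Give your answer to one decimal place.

PR of 24.8 on Form A: 63.3 + (24.8 − 24)/(25 − 24) × (68.5 − 63.3) = 67.46
On Form B, PR 67.46 falls between score 26 (PR 53.1) and 27 (PR 70.7).
Interpolate: 26 + (67.46 − 53.1)/(70.7 − 53.1) × (27 − 26) = 26.8

26.8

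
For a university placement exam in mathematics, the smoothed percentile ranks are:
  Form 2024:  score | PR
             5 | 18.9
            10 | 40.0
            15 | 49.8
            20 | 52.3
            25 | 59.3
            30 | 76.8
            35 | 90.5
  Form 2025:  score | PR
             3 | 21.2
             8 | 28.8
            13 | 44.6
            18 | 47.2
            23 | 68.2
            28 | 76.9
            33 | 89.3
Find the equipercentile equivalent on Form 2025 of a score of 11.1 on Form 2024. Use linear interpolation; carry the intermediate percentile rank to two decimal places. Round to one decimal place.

PR of 11.1 on Form 2024: 40.0 + (11.1 − 10)/(15 − 10) × (49.8 − 40.0) = 42.16
On Form 2025, PR 42.16 falls between score 8 (PR 28.8) and 13 (PR 44.6).
Interpolate: 8 + (42.16 − 28.8)/(44.6 − 28.8) × (13 − 8) = 12.2

12.2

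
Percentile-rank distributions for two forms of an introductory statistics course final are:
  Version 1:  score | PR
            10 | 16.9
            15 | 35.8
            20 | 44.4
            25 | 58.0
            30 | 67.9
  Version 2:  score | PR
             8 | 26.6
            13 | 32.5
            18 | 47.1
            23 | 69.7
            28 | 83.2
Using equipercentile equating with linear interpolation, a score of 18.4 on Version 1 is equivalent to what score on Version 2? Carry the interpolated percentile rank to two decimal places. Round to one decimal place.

16.1

PR of 18.4 on Version 1: 35.8 + (18.4 − 15)/(20 − 15) × (44.4 − 35.8) = 41.65
On Version 2, PR 41.65 falls between score 13 (PR 32.5) and 18 (PR 47.1).
Interpolate: 13 + (41.65 − 32.5)/(47.1 − 32.5) × (18 − 13) = 16.1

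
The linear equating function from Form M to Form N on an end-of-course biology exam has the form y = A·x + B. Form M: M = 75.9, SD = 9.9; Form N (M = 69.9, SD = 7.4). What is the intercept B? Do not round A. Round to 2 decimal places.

A = SD_Y / SD_X = 7.4 / 9.9 = 0.747475
B = M_Y − A·M_X = 69.9 − 0.747475 × 75.9 = 13.17

13.17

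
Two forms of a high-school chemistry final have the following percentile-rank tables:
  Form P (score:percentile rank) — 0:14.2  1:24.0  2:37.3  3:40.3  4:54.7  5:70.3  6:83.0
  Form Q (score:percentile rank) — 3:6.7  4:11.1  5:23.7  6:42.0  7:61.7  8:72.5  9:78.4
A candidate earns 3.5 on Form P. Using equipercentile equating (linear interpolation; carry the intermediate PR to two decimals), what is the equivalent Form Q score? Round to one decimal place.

PR of 3.5 on Form P: 40.3 + (3.5 − 3)/(4 − 3) × (54.7 − 40.3) = 47.50
On Form Q, PR 47.50 falls between score 6 (PR 42.0) and 7 (PR 61.7).
Interpolate: 6 + (47.50 − 42.0)/(61.7 − 42.0) × (7 − 6) = 6.3

6.3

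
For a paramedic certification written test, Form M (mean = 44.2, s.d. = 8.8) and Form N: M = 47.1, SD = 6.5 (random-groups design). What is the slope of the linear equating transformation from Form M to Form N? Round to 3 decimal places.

0.739

A = SD_Y / SD_X = 6.5 / 8.8 = 0.739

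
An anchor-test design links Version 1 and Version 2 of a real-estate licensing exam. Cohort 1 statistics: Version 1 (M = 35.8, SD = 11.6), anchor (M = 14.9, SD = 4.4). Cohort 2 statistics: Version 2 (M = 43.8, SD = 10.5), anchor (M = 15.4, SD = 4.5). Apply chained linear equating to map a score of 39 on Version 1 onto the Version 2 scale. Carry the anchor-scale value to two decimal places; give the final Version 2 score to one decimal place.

45.5

Version 1 → anchor (Cohort 1): v = (4.4/11.6)(39 − 35.8) + 14.9 = 16.11
anchor → Version 2 (Cohort 2): y = (10.5/4.5)(16.11 − 15.4) + 43.8 = 45.5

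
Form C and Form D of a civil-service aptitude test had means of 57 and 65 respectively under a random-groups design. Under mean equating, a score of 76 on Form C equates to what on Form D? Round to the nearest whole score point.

84

Mean equating: y = x + (M_Y − M_X) = 76 + (65 − 57) = 84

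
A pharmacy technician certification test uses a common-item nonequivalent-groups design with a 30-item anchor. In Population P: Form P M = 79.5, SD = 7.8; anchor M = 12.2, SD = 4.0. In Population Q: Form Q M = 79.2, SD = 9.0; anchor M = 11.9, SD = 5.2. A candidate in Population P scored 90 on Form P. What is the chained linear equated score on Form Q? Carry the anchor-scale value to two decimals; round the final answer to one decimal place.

89.0

Form P → anchor (Population P): v = (4.0/7.8)(90 − 79.5) + 12.2 = 17.58
anchor → Form Q (Population Q): y = (9.0/5.2)(17.58 − 11.9) + 79.2 = 89.0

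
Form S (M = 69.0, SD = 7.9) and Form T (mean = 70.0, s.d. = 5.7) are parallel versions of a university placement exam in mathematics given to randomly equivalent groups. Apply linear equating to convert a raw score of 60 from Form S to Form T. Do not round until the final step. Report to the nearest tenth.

Linear equating: y = (SD_Y/SD_X)(x − M_X) + M_Y
y = (5.7/7.9)(60 − 69.0) + 70.0
y = 0.721519 × -9.0 + 70.0 = -6.4937 + 70.0 = 63.5

63.5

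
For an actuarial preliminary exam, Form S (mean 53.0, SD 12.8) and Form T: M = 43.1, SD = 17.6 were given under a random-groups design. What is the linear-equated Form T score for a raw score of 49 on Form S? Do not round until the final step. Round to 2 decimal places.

Linear equating: y = (SD_Y/SD_X)(x − M_X) + M_Y
y = (17.6/12.8)(49 − 53.0) + 43.1
y = 1.375000 × -4.0 + 43.1 = -5.5000 + 43.1 = 37.60

37.60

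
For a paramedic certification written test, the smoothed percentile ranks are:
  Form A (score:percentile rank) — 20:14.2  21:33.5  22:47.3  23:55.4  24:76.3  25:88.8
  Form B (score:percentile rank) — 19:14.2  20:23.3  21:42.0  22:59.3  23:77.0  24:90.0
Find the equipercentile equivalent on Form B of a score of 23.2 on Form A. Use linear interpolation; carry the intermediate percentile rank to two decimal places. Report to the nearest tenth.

PR of 23.2 on Form A: 55.4 + (23.2 − 23)/(24 − 23) × (76.3 − 55.4) = 59.58
On Form B, PR 59.58 falls between score 22 (PR 59.3) and 23 (PR 77.0).
Interpolate: 22 + (59.58 − 59.3)/(77.0 − 59.3) × (23 − 22) = 22.0

22.0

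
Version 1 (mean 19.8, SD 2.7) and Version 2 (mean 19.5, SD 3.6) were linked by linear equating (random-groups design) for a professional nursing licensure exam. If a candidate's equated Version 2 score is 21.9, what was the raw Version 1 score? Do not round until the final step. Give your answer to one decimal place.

Invert y = (SD_Y/SD_X)(x − M_X) + M_Y:
x = (SD_X/SD_Y)(y − M_Y) + M_X = (2.7/3.6)(21.9 − 19.5) + 19.8
x = 0.750000 × 2.400 + 19.8 = 21.6

21.6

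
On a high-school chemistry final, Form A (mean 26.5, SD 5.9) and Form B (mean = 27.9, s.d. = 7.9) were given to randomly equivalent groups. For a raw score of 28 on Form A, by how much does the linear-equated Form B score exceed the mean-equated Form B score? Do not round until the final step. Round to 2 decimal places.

Mean-equated: 28 + (27.9 − 26.5) = 29.40
Linear-equated: (7.9/5.9)(28 − 26.5) + 27.9 = 29.908
Difference = 29.908 − 29.40 = 0.51

0.51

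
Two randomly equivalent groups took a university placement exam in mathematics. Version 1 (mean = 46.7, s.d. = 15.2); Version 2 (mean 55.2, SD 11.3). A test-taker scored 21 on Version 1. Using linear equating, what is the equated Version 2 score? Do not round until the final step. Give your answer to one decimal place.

Linear equating: y = (SD_Y/SD_X)(x − M_X) + M_Y
y = (11.3/15.2)(21 − 46.7) + 55.2
y = 0.743421 × -25.7 + 55.2 = -19.1059 + 55.2 = 36.1

36.1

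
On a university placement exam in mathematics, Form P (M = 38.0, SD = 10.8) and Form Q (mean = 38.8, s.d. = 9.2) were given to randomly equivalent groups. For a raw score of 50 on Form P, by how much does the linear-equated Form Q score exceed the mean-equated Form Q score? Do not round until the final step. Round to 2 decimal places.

Mean-equated: 50 + (38.8 − 38.0) = 50.80
Linear-equated: (9.2/10.8)(50 − 38.0) + 38.8 = 49.022
Difference = 49.022 − 50.80 = -1.78

-1.78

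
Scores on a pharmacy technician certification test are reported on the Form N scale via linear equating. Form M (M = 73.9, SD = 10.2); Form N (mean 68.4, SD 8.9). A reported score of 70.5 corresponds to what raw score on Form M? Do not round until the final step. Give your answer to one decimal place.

76.3

Invert y = (SD_Y/SD_X)(x − M_X) + M_Y:
x = (SD_X/SD_Y)(y − M_Y) + M_X = (10.2/8.9)(70.5 − 68.4) + 73.9
x = 1.146067 × 2.100 + 73.9 = 76.3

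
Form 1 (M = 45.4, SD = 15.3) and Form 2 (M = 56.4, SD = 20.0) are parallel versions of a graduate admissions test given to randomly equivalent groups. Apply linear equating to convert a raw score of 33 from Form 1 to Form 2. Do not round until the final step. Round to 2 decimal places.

40.19

Linear equating: y = (SD_Y/SD_X)(x − M_X) + M_Y
y = (20.0/15.3)(33 − 45.4) + 56.4
y = 1.307190 × -12.4 + 56.4 = -16.2092 + 56.4 = 40.19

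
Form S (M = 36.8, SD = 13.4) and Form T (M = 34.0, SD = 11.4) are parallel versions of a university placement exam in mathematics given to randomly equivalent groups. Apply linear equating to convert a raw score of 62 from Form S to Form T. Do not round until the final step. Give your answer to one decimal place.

55.4

Linear equating: y = (SD_Y/SD_X)(x − M_X) + M_Y
y = (11.4/13.4)(62 − 36.8) + 34.0
y = 0.850746 × 25.2 + 34.0 = 21.4388 + 34.0 = 55.4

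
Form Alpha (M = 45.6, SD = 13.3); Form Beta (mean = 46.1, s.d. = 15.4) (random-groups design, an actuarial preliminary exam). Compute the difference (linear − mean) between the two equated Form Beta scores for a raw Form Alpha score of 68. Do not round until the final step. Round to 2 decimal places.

3.54

Mean-equated: 68 + (46.1 − 45.6) = 68.50
Linear-equated: (15.4/13.3)(68 − 45.6) + 46.1 = 72.037
Difference = 72.037 − 68.50 = 3.54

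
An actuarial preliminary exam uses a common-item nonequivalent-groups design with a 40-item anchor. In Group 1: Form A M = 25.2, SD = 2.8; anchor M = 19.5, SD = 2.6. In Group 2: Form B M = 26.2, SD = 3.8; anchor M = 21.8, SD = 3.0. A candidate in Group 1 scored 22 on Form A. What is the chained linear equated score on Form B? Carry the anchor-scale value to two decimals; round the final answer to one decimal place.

Form A → anchor (Group 1): v = (2.6/2.8)(22 − 25.2) + 19.5 = 16.53
anchor → Form B (Group 2): y = (3.8/3.0)(16.53 − 21.8) + 26.2 = 19.5

19.5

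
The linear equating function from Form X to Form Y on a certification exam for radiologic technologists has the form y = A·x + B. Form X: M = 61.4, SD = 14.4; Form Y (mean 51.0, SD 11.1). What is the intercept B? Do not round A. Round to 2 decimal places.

A = SD_Y / SD_X = 11.1 / 14.4 = 0.770833
B = M_Y − A·M_X = 51.0 − 0.770833 × 61.4 = 3.67

3.67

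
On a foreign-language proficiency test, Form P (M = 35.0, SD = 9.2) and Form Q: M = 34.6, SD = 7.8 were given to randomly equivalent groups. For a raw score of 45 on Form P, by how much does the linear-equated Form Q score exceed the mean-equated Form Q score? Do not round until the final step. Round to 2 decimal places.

Mean-equated: 45 + (34.6 − 35.0) = 44.60
Linear-equated: (7.8/9.2)(45 − 35.0) + 34.6 = 43.078
Difference = 43.078 − 44.60 = -1.52

-1.52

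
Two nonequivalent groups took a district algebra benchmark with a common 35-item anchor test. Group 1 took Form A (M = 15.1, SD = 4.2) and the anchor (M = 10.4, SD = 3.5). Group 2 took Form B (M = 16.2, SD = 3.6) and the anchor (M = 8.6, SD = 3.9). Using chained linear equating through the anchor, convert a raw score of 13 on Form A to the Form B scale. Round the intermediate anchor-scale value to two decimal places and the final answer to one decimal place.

Form A → anchor (Group 1): v = (3.5/4.2)(13 − 15.1) + 10.4 = 8.65
anchor → Form B (Group 2): y = (3.6/3.9)(8.65 − 8.6) + 16.2 = 16.2

16.2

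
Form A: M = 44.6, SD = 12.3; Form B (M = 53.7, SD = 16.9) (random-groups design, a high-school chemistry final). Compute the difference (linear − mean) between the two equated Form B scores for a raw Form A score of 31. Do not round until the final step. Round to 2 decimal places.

-5.09

Mean-equated: 31 + (53.7 − 44.6) = 40.10
Linear-equated: (16.9/12.3)(31 − 44.6) + 53.7 = 35.014
Difference = 35.014 − 40.10 = -5.09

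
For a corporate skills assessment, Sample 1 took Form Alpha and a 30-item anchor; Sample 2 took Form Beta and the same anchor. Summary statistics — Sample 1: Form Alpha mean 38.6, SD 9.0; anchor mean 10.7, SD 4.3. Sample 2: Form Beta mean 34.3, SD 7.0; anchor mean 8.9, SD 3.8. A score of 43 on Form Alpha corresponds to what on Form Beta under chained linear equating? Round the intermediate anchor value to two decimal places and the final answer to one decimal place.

Form Alpha → anchor (Sample 1): v = (4.3/9.0)(43 − 38.6) + 10.7 = 12.80
anchor → Form Beta (Sample 2): y = (7.0/3.8)(12.80 − 8.9) + 34.3 = 41.5

41.5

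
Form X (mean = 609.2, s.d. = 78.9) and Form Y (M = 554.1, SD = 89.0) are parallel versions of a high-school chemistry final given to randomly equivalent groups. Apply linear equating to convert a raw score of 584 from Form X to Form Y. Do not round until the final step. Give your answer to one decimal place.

Linear equating: y = (SD_Y/SD_X)(x − M_X) + M_Y
y = (89.0/78.9)(584 − 609.2) + 554.1
y = 1.128010 × -25.2 + 554.1 = -28.4259 + 554.1 = 525.7

525.7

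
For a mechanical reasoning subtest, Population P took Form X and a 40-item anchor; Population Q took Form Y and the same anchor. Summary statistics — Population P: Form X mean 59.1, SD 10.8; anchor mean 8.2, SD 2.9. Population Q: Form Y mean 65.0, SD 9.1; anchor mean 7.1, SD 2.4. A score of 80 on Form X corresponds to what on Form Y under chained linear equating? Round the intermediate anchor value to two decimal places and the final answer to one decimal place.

90.4

Form X → anchor (Population P): v = (2.9/10.8)(80 − 59.1) + 8.2 = 13.81
anchor → Form Y (Population Q): y = (9.1/2.4)(13.81 − 7.1) + 65.0 = 90.4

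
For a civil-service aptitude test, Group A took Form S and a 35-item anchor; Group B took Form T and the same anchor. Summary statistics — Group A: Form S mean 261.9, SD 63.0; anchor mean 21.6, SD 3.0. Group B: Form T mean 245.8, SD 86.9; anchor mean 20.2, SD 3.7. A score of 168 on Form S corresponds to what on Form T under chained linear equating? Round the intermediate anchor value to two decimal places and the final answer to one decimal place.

Form S → anchor (Group A): v = (3.0/63.0)(168 − 261.9) + 21.6 = 17.13
anchor → Form T (Group B): y = (86.9/3.7)(17.13 − 20.2) + 245.8 = 173.7

173.7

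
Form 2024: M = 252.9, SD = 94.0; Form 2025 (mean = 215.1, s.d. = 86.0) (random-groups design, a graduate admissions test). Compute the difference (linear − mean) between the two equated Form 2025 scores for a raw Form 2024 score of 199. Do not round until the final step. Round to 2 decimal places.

4.59

Mean-equated: 199 + (215.1 − 252.9) = 161.20
Linear-equated: (86.0/94.0)(199 − 252.9) + 215.1 = 165.787
Difference = 165.787 − 161.20 = 4.59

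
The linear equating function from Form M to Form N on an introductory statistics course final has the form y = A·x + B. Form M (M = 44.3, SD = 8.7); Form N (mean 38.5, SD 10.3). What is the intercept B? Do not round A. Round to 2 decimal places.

A = SD_Y / SD_X = 10.3 / 8.7 = 1.183908
B = M_Y − A·M_X = 38.5 − 1.183908 × 44.3 = -13.95

-13.95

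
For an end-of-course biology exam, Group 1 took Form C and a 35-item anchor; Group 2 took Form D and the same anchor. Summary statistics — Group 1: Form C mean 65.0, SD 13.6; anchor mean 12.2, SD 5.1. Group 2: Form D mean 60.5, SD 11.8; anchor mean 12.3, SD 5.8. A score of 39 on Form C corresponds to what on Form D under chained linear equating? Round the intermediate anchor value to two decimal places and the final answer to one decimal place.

Form C → anchor (Group 1): v = (5.1/13.6)(39 − 65.0) + 12.2 = 2.45
anchor → Form D (Group 2): y = (11.8/5.8)(2.45 − 12.3) + 60.5 = 40.5

40.5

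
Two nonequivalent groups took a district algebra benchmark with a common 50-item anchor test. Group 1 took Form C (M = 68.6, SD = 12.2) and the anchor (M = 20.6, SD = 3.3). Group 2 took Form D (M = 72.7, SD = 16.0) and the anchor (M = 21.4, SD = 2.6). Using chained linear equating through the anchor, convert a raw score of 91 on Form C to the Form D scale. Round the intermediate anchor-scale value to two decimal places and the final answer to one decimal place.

Form C → anchor (Group 1): v = (3.3/12.2)(91 − 68.6) + 20.6 = 26.66
anchor → Form D (Group 2): y = (16.0/2.6)(26.66 − 21.4) + 72.7 = 105.1

105.1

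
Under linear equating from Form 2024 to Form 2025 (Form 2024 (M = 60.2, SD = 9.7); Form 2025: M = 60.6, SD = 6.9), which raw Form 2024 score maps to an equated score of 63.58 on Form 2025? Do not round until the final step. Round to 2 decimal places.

64.39

Invert y = (SD_Y/SD_X)(x − M_X) + M_Y:
x = (SD_X/SD_Y)(y − M_Y) + M_X = (9.7/6.9)(63.58 − 60.6) + 60.2
x = 1.405797 × 2.980 + 60.2 = 64.39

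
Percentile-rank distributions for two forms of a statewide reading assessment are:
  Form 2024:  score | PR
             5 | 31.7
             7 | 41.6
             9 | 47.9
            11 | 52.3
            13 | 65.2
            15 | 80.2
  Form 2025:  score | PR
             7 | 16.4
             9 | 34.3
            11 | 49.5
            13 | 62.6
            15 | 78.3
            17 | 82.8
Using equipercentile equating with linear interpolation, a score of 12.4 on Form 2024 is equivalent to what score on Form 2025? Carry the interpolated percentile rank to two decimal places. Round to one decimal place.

12.8

PR of 12.4 on Form 2024: 52.3 + (12.4 − 11)/(13 − 11) × (65.2 − 52.3) = 61.33
On Form 2025, PR 61.33 falls between score 11 (PR 49.5) and 13 (PR 62.6).
Interpolate: 11 + (61.33 − 49.5)/(62.6 − 49.5) × (13 − 11) = 12.8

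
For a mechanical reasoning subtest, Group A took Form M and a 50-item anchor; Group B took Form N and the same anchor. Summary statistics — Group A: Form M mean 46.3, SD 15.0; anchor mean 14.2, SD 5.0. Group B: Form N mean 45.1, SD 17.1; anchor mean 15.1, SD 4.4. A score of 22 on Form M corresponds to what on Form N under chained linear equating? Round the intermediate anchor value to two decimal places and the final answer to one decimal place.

10.1

Form M → anchor (Group A): v = (5.0/15.0)(22 − 46.3) + 14.2 = 6.10
anchor → Form N (Group B): y = (17.1/4.4)(6.10 − 15.1) + 45.1 = 10.1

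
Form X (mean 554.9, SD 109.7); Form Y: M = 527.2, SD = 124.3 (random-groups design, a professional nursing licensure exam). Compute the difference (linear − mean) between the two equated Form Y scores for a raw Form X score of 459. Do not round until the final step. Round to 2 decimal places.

Mean-equated: 459 + (527.2 − 554.9) = 431.30
Linear-equated: (124.3/109.7)(459 − 554.9) + 527.2 = 418.537
Difference = 418.537 − 431.30 = -12.76

-12.76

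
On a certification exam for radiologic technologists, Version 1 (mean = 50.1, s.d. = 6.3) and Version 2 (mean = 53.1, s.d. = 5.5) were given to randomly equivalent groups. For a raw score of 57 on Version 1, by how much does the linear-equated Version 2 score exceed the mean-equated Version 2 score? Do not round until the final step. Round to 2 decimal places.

Mean-equated: 57 + (53.1 − 50.1) = 60.00
Linear-equated: (5.5/6.3)(57 − 50.1) + 53.1 = 59.124
Difference = 59.124 − 60.00 = -0.88

-0.88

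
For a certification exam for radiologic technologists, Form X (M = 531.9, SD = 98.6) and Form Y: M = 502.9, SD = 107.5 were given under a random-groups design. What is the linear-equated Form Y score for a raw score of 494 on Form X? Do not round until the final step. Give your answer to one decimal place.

Linear equating: y = (SD_Y/SD_X)(x − M_X) + M_Y
y = (107.5/98.6)(494 − 531.9) + 502.9
y = 1.090264 × -37.9 + 502.9 = -41.3210 + 502.9 = 461.6

461.6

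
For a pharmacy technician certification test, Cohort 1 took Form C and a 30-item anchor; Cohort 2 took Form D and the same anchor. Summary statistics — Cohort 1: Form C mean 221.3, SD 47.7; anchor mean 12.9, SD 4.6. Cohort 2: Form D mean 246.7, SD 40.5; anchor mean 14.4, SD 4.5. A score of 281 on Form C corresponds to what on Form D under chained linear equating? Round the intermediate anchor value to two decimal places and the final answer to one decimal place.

Form C → anchor (Cohort 1): v = (4.6/47.7)(281 − 221.3) + 12.9 = 18.66
anchor → Form D (Cohort 2): y = (40.5/4.5)(18.66 − 14.4) + 246.7 = 285.0

285.0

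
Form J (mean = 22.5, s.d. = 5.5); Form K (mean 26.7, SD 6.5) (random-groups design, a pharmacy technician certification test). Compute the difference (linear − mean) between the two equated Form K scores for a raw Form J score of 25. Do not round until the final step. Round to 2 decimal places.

Mean-equated: 25 + (26.7 − 22.5) = 29.20
Linear-equated: (6.5/5.5)(25 − 22.5) + 26.7 = 29.655
Difference = 29.655 − 29.20 = 0.45

0.45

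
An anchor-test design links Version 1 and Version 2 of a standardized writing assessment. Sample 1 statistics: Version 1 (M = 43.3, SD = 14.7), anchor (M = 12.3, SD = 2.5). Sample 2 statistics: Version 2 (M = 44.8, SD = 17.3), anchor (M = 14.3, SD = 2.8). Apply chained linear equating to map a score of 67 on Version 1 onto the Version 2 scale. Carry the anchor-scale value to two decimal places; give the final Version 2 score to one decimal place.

57.3

Version 1 → anchor (Sample 1): v = (2.5/14.7)(67 − 43.3) + 12.3 = 16.33
anchor → Version 2 (Sample 2): y = (17.3/2.8)(16.33 − 14.3) + 44.8 = 57.3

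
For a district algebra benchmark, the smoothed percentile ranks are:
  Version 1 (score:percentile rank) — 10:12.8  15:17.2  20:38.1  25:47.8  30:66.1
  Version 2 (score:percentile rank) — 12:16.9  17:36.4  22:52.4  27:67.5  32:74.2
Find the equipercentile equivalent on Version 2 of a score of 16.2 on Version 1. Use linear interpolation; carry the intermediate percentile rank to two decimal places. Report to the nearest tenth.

PR of 16.2 on Version 1: 17.2 + (16.2 − 15)/(20 − 15) × (38.1 − 17.2) = 22.22
On Version 2, PR 22.22 falls between score 12 (PR 16.9) and 17 (PR 36.4).
Interpolate: 12 + (22.22 − 16.9)/(36.4 − 16.9) × (17 − 12) = 13.4

13.4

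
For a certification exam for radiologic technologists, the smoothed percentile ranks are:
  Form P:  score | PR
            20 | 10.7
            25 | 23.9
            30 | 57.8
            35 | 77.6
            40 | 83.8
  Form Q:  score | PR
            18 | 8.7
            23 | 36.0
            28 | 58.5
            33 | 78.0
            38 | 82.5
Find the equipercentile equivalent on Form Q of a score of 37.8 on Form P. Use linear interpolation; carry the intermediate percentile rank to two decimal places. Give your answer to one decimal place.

36.4

PR of 37.8 on Form P: 77.6 + (37.8 − 35)/(40 − 35) × (83.8 − 77.6) = 81.07
On Form Q, PR 81.07 falls between score 33 (PR 78.0) and 38 (PR 82.5).
Interpolate: 33 + (81.07 − 78.0)/(82.5 − 78.0) × (38 − 33) = 36.4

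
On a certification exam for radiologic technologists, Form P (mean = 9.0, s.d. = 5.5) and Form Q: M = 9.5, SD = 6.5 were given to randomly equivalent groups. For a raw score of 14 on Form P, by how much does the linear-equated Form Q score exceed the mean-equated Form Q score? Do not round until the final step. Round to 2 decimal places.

0.91

Mean-equated: 14 + (9.5 − 9.0) = 14.50
Linear-equated: (6.5/5.5)(14 − 9.0) + 9.5 = 15.409
Difference = 15.409 − 14.50 = 0.91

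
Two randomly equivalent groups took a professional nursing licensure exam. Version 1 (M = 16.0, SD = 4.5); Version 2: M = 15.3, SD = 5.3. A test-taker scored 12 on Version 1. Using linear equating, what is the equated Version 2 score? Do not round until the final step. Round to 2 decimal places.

Linear equating: y = (SD_Y/SD_X)(x − M_X) + M_Y
y = (5.3/4.5)(12 − 16.0) + 15.3
y = 1.177778 × -4.0 + 15.3 = -4.7111 + 15.3 = 10.59

10.59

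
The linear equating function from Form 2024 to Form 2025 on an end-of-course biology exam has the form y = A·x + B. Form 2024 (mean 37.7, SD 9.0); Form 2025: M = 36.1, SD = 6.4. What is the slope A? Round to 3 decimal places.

0.711

A = SD_Y / SD_X = 6.4 / 9.0 = 0.711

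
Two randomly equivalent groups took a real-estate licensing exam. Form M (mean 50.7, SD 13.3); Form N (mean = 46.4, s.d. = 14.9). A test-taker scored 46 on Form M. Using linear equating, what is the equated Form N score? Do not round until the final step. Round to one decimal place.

Linear equating: y = (SD_Y/SD_X)(x − M_X) + M_Y
y = (14.9/13.3)(46 − 50.7) + 46.4
y = 1.120301 × -4.7 + 46.4 = -5.2654 + 46.4 = 41.1

41.1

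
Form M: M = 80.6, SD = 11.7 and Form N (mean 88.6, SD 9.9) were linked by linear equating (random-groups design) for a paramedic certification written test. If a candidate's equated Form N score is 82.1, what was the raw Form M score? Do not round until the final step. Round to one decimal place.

Invert y = (SD_Y/SD_X)(x − M_X) + M_Y:
x = (SD_X/SD_Y)(y − M_Y) + M_X = (11.7/9.9)(82.1 − 88.6) + 80.6
x = 1.181818 × -6.500 + 80.6 = 72.9

72.9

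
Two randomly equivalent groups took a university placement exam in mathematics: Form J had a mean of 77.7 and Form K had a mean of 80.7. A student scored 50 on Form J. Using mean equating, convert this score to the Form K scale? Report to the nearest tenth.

53.0

Mean equating: y = x + (M_Y − M_X) = 50 + (80.7 − 77.7) = 53.0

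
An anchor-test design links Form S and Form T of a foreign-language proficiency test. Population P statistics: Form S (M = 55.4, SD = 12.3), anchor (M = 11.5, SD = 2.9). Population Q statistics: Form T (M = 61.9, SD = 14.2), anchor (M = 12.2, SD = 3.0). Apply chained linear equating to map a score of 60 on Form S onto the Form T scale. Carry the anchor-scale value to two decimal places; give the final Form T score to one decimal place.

63.7

Form S → anchor (Population P): v = (2.9/12.3)(60 − 55.4) + 11.5 = 12.58
anchor → Form T (Population Q): y = (14.2/3.0)(12.58 − 12.2) + 61.9 = 63.7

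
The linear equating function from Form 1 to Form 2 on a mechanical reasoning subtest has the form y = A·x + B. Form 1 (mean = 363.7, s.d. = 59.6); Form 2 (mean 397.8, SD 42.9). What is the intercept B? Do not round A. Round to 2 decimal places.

A = SD_Y / SD_X = 42.9 / 59.6 = 0.719799
B = M_Y − A·M_X = 397.8 − 0.719799 × 363.7 = 136.01

136.01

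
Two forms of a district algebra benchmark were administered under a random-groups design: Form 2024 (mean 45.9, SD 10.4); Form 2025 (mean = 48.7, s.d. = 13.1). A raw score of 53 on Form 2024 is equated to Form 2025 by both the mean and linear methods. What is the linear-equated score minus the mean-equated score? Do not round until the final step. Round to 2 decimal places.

Mean-equated: 53 + (48.7 − 45.9) = 55.80
Linear-equated: (13.1/10.4)(53 − 45.9) + 48.7 = 57.643
Difference = 57.643 − 55.80 = 1.84

1.84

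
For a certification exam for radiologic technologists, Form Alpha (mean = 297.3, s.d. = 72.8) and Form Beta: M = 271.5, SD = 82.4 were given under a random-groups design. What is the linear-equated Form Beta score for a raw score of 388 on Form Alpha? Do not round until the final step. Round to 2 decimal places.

Linear equating: y = (SD_Y/SD_X)(x − M_X) + M_Y
y = (82.4/72.8)(388 − 297.3) + 271.5
y = 1.131868 × 90.7 + 271.5 = 102.6604 + 271.5 = 374.16

374.16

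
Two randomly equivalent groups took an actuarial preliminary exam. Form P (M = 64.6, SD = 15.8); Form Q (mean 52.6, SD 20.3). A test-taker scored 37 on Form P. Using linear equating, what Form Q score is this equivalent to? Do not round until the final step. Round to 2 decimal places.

17.14

Linear equating: y = (SD_Y/SD_X)(x − M_X) + M_Y
y = (20.3/15.8)(37 − 64.6) + 52.6
y = 1.284810 × -27.6 + 52.6 = -35.4608 + 52.6 = 17.14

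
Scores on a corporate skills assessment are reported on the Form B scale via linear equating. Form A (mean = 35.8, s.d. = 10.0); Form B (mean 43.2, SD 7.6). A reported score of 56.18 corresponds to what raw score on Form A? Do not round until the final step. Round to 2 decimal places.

52.88

Invert y = (SD_Y/SD_X)(x − M_X) + M_Y:
x = (SD_X/SD_Y)(y − M_Y) + M_X = (10.0/7.6)(56.18 − 43.2) + 35.8
x = 1.315789 × 12.980 + 35.8 = 52.88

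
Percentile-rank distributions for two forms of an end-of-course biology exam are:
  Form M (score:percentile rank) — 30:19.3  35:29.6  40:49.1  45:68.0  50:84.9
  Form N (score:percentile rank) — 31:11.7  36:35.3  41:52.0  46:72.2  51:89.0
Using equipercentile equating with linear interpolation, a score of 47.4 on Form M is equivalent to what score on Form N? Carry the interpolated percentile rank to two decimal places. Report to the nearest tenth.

PR of 47.4 on Form M: 68.0 + (47.4 − 45)/(50 − 45) × (84.9 − 68.0) = 76.11
On Form N, PR 76.11 falls between score 46 (PR 72.2) and 51 (PR 89.0).
Interpolate: 46 + (76.11 − 72.2)/(89.0 − 72.2) × (51 − 46) = 47.2

47.2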